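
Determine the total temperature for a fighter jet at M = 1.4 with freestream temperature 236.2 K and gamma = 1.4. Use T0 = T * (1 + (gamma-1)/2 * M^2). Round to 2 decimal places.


Step 1: (gamma-1)/2 = 0.2
Step 2: M^2 = 1.96
Step 3: 1 + 0.2 * 1.96 = 1.392
Step 4: T0 = 236.2 * 1.392 = 328.79 K

328.79


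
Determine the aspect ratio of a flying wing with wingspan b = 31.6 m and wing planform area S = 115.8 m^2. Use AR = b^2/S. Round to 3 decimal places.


Step 1: b^2 = 31.6^2 = 998.56
Step 2: AR = 998.56 / 115.8 = 8.623

8.623


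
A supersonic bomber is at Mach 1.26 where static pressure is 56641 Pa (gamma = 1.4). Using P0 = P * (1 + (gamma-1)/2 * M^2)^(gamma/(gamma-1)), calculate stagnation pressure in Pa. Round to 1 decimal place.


Step 1: (gamma-1)/2 * M^2 = 0.2 * 1.5876 = 0.31752
Step 2: 1 + 0.31752 = 1.31752
Step 3: Exponent gamma/(gamma-1) = 3.5
Step 4: P0 = 56641 * 1.31752^3.5 = 148689.8 Pa

148689.8


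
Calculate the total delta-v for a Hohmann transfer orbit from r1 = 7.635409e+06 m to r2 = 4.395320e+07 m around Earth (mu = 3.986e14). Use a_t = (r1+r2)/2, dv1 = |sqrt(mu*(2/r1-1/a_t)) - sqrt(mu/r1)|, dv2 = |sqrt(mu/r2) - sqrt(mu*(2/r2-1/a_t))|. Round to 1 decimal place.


Step 1: Transfer semi-major axis a_t = (7.635409e+06 + 4.395320e+07) / 2 = 2.579430e+07 m
Step 2: v1 (circular at r1) = sqrt(mu/r1) = 7225.24 m/s
Step 3: v_t1 = sqrt(mu*(2/r1 - 1/a_t)) = 9431.61 m/s
Step 4: dv1 = |9431.61 - 7225.24| = 2206.37 m/s
Step 5: v2 (circular at r2) = 3011.43 m/s, v_t2 = 1638.43 m/s
Step 6: dv2 = |3011.43 - 1638.43| = 1373.01 m/s
Step 7: Total delta-v = 2206.37 + 1373.01 = 3579.4 m/s

3579.4


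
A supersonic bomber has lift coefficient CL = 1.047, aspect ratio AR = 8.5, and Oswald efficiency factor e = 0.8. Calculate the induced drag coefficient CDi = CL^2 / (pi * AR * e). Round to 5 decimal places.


Step 1: CL^2 = 1.047^2 = 1.096209
Step 2: pi * AR * e = 3.14159 * 8.5 * 0.8 = 21.36283
Step 3: CDi = 1.096209 / 21.36283 = 0.05131

0.05131


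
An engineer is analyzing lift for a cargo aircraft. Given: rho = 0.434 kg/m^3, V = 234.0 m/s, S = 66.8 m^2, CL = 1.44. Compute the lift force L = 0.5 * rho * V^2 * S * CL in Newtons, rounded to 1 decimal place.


Step 1: Calculate dynamic pressure q = 0.5 * 0.434 * 234.0^2 = 0.5 * 0.434 * 54756.0 = 11882.052 Pa
Step 2: Multiply by wing area and lift coefficient: L = 11882.052 * 66.8 * 1.44
Step 3: L = 793721.0736 * 1.44 = 1142958.3 N

1142958.3


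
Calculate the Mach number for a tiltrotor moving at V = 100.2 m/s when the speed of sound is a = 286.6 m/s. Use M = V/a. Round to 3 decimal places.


Step 1: M = V / a = 100.2 / 286.6
Step 2: M = 0.350

0.350


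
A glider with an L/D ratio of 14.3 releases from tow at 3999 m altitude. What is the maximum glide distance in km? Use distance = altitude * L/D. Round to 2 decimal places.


Step 1: Glide distance = altitude * L/D = 3999 * 14.3 = 57185.7 m
Step 2: Convert to km: 57185.7 / 1000 = 57.19 km

57.19


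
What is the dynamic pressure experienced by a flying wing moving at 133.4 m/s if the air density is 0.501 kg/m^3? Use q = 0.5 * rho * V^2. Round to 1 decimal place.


Step 1: V^2 = 133.4^2 = 17795.56
Step 2: q = 0.5 * 0.501 * 17795.56
Step 3: q = 4457.8 Pa

4457.8


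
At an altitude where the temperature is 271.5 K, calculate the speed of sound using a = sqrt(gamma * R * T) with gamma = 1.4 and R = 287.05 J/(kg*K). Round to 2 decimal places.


Step 1: gamma * R * T = 1.4 * 287.05 * 271.5 = 109107.705
Step 2: a = sqrt(109107.705) = 330.31 m/s

330.31


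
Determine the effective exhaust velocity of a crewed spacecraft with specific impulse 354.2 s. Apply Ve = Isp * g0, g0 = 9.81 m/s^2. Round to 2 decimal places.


Step 1: Ve = Isp * g0 = 354.2 * 9.81
Step 2: Ve = 3474.70 m/s

3474.70


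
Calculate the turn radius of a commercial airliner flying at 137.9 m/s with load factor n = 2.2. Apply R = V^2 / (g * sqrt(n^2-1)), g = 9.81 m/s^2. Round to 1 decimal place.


Step 1: V^2 = 137.9^2 = 19016.41
Step 2: n^2 - 1 = 2.2^2 - 1 = 3.84
Step 3: sqrt(3.84) = 1.959592
Step 4: R = 19016.41 / (9.81 * 1.959592) = 989.2 m

989.2


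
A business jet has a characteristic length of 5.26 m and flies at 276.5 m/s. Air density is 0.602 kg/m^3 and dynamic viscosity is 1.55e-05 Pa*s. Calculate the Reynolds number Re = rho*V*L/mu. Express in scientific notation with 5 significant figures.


Step 1: Numerator = rho * V * L = 0.602 * 276.5 * 5.26 = 875.54278
Step 2: Re = 875.54278 / 1.55e-05
Step 3: Re = 5.6487e+07

5.6487e+07


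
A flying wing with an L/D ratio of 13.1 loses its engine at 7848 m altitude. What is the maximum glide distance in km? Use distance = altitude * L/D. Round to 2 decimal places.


Step 1: Glide distance = altitude * L/D = 7848 * 13.1 = 102808.8 m
Step 2: Convert to km: 102808.8 / 1000 = 102.81 km

102.81


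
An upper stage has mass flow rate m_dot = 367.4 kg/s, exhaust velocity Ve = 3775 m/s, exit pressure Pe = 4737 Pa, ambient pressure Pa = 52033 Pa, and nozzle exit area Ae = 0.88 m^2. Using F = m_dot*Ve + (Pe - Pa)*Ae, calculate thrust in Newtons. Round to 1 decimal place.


Step 1: Momentum thrust = m_dot * Ve = 367.4 * 3775 = 1386935.0 N
Step 2: Pressure thrust = (Pe - Pa) * Ae = (4737 - 52033) * 0.88 = -41620.48 N
Step 3: Total thrust F = 1386935.0 + -41620.48 = 1345314.5 N

1345314.5


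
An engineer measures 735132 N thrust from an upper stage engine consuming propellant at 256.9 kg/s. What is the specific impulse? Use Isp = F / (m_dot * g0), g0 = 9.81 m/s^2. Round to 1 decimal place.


Step 1: m_dot * g0 = 256.9 * 9.81 = 2520.19
Step 2: Isp = 735132 / 2520.19 = 291.7 s

291.7


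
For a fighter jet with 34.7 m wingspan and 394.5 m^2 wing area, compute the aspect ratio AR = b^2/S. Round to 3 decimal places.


Step 1: b^2 = 34.7^2 = 1204.09
Step 2: AR = 1204.09 / 394.5 = 3.052

3.052


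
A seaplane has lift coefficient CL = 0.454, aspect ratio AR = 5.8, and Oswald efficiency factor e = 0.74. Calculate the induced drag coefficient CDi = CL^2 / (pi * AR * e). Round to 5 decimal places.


Step 1: CL^2 = 0.454^2 = 0.206116
Step 2: pi * AR * e = 3.14159 * 5.8 * 0.74 = 13.483716
Step 3: CDi = 0.206116 / 13.483716 = 0.01529

0.01529


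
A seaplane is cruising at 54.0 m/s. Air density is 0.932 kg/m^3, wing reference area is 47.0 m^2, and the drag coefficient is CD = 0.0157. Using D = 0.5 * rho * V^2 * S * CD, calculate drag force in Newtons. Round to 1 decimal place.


Step 1: Dynamic pressure q = 0.5 * 0.932 * 54.0^2 = 1358.856 Pa
Step 2: Drag D = q * S * CD = 1358.856 * 47.0 * 0.0157
Step 3: D = 1002.7 N

1002.7


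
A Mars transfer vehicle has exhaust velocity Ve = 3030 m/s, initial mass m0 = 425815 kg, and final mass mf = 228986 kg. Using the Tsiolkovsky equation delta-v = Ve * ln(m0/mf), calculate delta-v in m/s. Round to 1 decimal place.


Step 1: Mass ratio m0/mf = 425815 / 228986 = 1.859568
Step 2: ln(1.859568) = 0.620344
Step 3: delta-v = 3030 * 0.620344 = 1879.6 m/s

1879.6


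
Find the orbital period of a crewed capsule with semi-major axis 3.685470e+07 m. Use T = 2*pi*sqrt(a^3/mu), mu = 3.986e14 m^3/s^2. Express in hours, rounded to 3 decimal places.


Step 1: a^3 / mu = 5.005859e+22 / 3.986e14 = 1.255860e+08
Step 2: sqrt(1.255860e+08) = 11206.5175 s
Step 3: T = 2*pi * 11206.5175 = 70412.63 s
Step 4: T in hours = 70412.63 / 3600 = 19.559 hours

19.559


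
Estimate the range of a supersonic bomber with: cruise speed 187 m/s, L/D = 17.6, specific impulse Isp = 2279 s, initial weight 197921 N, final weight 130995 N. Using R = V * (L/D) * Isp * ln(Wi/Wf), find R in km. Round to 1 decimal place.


Step 1: Coefficient = V * (L/D) * Isp = 187 * 17.6 * 2279 = 7500644.8 m
Step 2: Wi/Wf = 197921 / 130995 = 1.510905
Step 3: ln(1.510905) = 0.412709
Step 4: R = 7500644.8 * 0.412709 = 3095582.2 m = 3095.6 km

3095.6


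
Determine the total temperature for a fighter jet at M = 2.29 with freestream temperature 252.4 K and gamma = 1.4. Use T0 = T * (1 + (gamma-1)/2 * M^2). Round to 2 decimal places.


Step 1: (gamma-1)/2 = 0.2
Step 2: M^2 = 5.2441
Step 3: 1 + 0.2 * 5.2441 = 2.04882
Step 4: T0 = 252.4 * 2.04882 = 517.12 K

517.12


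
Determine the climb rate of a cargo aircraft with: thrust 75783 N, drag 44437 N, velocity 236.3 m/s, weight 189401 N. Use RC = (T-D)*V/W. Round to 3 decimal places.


Step 1: Excess thrust = T - D = 75783 - 44437 = 31346 N
Step 2: Excess power = 31346 * 236.3 = 7407059.8 W
Step 3: RC = 7407059.8 / 189401 = 39.108 m/s

39.108


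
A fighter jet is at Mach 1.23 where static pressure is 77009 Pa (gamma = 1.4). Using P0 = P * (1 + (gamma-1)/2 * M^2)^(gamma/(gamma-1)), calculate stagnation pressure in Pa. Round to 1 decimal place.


Step 1: (gamma-1)/2 * M^2 = 0.2 * 1.5129 = 0.30258
Step 2: 1 + 0.30258 = 1.30258
Step 3: Exponent gamma/(gamma-1) = 3.5
Step 4: P0 = 77009 * 1.30258^3.5 = 194248.2 Pa

194248.2


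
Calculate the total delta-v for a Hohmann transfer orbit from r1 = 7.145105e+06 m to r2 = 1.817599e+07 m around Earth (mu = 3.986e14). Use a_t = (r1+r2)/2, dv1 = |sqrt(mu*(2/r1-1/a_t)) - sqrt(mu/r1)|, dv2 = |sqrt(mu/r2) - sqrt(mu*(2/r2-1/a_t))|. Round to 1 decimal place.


Step 1: Transfer semi-major axis a_t = (7.145105e+06 + 1.817599e+07) / 2 = 1.266055e+07 m
Step 2: v1 (circular at r1) = sqrt(mu/r1) = 7469.03 m/s
Step 3: v_t1 = sqrt(mu*(2/r1 - 1/a_t)) = 8949.26 m/s
Step 4: dv1 = |8949.26 - 7469.03| = 1480.23 m/s
Step 5: v2 (circular at r2) = 4682.95 m/s, v_t2 = 3518.01 m/s
Step 6: dv2 = |4682.95 - 3518.01| = 1164.94 m/s
Step 7: Total delta-v = 1480.23 + 1164.94 = 2645.2 m/s

2645.2


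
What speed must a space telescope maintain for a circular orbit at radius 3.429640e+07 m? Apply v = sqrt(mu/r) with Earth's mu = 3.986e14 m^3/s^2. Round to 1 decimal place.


Step 1: mu / r = 3.986e14 / 3.429640e+07 = 11622211.0775
Step 2: v = sqrt(11622211.0775) = 3409.1 m/s

3409.1


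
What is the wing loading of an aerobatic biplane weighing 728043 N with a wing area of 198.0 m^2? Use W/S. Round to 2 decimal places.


Step 1: Wing loading = W / S = 728043 / 198.0
Step 2: Wing loading = 3676.98 N/m^2

3676.98


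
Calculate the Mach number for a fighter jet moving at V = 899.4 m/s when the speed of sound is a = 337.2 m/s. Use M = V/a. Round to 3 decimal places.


Step 1: M = V / a = 899.4 / 337.2
Step 2: M = 2.667

2.667


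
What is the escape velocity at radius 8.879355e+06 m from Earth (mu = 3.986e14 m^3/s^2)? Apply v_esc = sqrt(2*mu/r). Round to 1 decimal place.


Step 1: 2*mu/r = 2 * 3.986e14 / 8.879355e+06 = 89781296.0513
Step 2: v_esc = sqrt(89781296.0513) = 9475.3 m/s

9475.3


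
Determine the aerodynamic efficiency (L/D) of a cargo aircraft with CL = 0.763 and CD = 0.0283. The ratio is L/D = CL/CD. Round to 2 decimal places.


Step 1: L/D = CL / CD = 0.763 / 0.0283
Step 2: L/D = 26.96

26.96


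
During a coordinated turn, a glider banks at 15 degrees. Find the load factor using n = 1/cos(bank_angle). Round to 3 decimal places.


Step 1: Convert 15 degrees to radians = 0.261799
Step 2: cos(15 deg) = 0.965926
Step 3: n = 1 / 0.965926 = 1.035

1.035


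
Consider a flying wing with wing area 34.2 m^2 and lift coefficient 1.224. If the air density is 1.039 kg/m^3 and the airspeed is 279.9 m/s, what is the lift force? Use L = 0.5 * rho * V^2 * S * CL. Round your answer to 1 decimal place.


Step 1: Calculate dynamic pressure q = 0.5 * 1.039 * 279.9^2 = 0.5 * 1.039 * 78344.01 = 40699.7132 Pa
Step 2: Multiply by wing area and lift coefficient: L = 40699.7132 * 34.2 * 1.224
Step 3: L = 1391930.1913 * 1.224 = 1703722.6 N

1703722.6


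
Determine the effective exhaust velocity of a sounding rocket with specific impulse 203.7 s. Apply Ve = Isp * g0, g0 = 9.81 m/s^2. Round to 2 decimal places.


Step 1: Ve = Isp * g0 = 203.7 * 9.81
Step 2: Ve = 1998.30 m/s

1998.30


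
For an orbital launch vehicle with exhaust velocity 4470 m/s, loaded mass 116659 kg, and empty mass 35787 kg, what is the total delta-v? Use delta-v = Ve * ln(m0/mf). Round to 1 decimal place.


Step 1: Mass ratio m0/mf = 116659 / 35787 = 3.259815
Step 2: ln(3.259815) = 1.18167
Step 3: delta-v = 4470 * 1.18167 = 5282.1 m/s

5282.1


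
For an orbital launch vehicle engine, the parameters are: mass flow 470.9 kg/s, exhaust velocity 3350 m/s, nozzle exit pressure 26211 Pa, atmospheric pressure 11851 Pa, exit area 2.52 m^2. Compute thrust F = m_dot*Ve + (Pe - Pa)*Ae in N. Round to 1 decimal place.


Step 1: Momentum thrust = m_dot * Ve = 470.9 * 3350 = 1577515.0 N
Step 2: Pressure thrust = (Pe - Pa) * Ae = (26211 - 11851) * 2.52 = 36187.20 N
Step 3: Total thrust F = 1577515.0 + 36187.20 = 1613702.2 N

1613702.2


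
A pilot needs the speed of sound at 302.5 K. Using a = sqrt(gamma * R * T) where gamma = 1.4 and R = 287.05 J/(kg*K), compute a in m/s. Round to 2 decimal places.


Step 1: gamma * R * T = 1.4 * 287.05 * 302.5 = 121565.675
Step 2: a = sqrt(121565.675) = 348.66 m/s

348.66


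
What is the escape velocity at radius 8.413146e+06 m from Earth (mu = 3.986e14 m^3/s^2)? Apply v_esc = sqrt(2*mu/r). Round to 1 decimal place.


Step 1: 2*mu/r = 2 * 3.986e14 / 8.413146e+06 = 94756468.0323
Step 2: v_esc = sqrt(94756468.0323) = 9734.3 m/s

9734.3


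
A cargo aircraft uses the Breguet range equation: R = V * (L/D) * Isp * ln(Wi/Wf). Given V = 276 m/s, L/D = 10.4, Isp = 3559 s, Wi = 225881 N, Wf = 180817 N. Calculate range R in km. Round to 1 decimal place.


Step 1: Coefficient = V * (L/D) * Isp = 276 * 10.4 * 3559 = 10215753.6 m
Step 2: Wi/Wf = 225881 / 180817 = 1.249224
Step 3: ln(1.249224) = 0.222523
Step 4: R = 10215753.6 * 0.222523 = 2273238.5 m = 2273.2 km

2273.2


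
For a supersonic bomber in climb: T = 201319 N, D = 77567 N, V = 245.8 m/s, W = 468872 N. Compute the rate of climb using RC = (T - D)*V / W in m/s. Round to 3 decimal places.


Step 1: Excess thrust = T - D = 201319 - 77567 = 123752 N
Step 2: Excess power = 123752 * 245.8 = 30418241.6 W
Step 3: RC = 30418241.6 / 468872 = 64.875 m/s

64.875


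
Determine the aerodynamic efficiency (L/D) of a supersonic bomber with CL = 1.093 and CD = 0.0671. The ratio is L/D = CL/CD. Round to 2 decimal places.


Step 1: L/D = CL / CD = 1.093 / 0.0671
Step 2: L/D = 16.29

16.29


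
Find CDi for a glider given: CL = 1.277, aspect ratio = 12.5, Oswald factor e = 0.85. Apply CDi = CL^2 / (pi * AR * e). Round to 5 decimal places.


Step 1: CL^2 = 1.277^2 = 1.630729
Step 2: pi * AR * e = 3.14159 * 12.5 * 0.85 = 33.379422
Step 3: CDi = 1.630729 / 33.379422 = 0.04885

0.04885


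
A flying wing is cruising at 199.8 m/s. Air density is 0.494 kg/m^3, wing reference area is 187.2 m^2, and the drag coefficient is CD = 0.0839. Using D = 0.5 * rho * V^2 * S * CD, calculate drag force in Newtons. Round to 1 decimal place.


Step 1: Dynamic pressure q = 0.5 * 0.494 * 199.8^2 = 9860.2499 Pa
Step 2: Drag D = q * S * CD = 9860.2499 * 187.2 * 0.0839
Step 3: D = 154865.9 N

154865.9


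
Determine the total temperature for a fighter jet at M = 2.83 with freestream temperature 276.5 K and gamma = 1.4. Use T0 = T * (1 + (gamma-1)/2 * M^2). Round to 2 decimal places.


Step 1: (gamma-1)/2 = 0.2
Step 2: M^2 = 8.0089
Step 3: 1 + 0.2 * 8.0089 = 2.60178
Step 4: T0 = 276.5 * 2.60178 = 719.39 K

719.39


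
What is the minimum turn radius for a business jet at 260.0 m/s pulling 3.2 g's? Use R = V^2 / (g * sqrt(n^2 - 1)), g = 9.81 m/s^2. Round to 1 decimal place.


Step 1: V^2 = 260.0^2 = 67600.0
Step 2: n^2 - 1 = 3.2^2 - 1 = 9.24
Step 3: sqrt(9.24) = 3.039737
Step 4: R = 67600.0 / (9.81 * 3.039737) = 2266.9 m

2266.9


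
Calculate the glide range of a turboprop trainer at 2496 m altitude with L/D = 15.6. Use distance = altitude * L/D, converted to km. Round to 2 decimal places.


Step 1: Glide distance = altitude * L/D = 2496 * 15.6 = 38937.6 m
Step 2: Convert to km: 38937.6 / 1000 = 38.94 km

38.94


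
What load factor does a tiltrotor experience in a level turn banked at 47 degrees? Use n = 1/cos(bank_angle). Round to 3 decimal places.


Step 1: Convert 47 degrees to radians = 0.820305
Step 2: cos(47 deg) = 0.681998
Step 3: n = 1 / 0.681998 = 1.466

1.466


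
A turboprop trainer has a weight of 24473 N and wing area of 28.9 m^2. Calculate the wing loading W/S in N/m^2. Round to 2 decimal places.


Step 1: Wing loading = W / S = 24473 / 28.9
Step 2: Wing loading = 846.82 N/m^2

846.82


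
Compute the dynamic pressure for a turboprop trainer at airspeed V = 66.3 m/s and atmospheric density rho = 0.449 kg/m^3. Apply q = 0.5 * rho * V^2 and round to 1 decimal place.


Step 1: V^2 = 66.3^2 = 4395.69
Step 2: q = 0.5 * 0.449 * 4395.69
Step 3: q = 986.8 Pa

986.8


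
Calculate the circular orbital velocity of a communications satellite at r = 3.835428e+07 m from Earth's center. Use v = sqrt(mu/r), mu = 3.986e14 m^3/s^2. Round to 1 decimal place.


Step 1: mu / r = 3.986e14 / 3.835428e+07 = 10392582.0013
Step 2: v = sqrt(10392582.0013) = 3223.8 m/s

3223.8


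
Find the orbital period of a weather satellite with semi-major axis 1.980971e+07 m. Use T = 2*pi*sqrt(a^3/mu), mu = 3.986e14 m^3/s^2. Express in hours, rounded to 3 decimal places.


Step 1: a^3 / mu = 7.773818e+21 / 3.986e14 = 1.950280e+07
Step 2: sqrt(1.950280e+07) = 4416.1979 s
Step 3: T = 2*pi * 4416.1979 = 27747.79 s
Step 4: T in hours = 27747.79 / 3600 = 7.708 hours

7.708


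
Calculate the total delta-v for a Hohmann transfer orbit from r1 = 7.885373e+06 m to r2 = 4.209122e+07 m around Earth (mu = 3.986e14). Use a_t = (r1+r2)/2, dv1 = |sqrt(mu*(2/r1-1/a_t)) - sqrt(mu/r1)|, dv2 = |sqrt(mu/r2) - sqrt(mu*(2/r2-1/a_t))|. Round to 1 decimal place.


Step 1: Transfer semi-major axis a_t = (7.885373e+06 + 4.209122e+07) / 2 = 2.498830e+07 m
Step 2: v1 (circular at r1) = sqrt(mu/r1) = 7109.8 m/s
Step 3: v_t1 = sqrt(mu*(2/r1 - 1/a_t)) = 9227.52 m/s
Step 4: dv1 = |9227.52 - 7109.8| = 2117.72 m/s
Step 5: v2 (circular at r2) = 3077.32 m/s, v_t2 = 1728.68 m/s
Step 6: dv2 = |3077.32 - 1728.68| = 1348.64 m/s
Step 7: Total delta-v = 2117.72 + 1348.64 = 3466.4 m/s

3466.4


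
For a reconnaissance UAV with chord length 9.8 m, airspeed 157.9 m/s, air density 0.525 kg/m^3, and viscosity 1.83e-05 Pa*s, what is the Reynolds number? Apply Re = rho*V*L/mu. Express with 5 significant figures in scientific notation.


Step 1: Numerator = rho * V * L = 0.525 * 157.9 * 9.8 = 812.3955
Step 2: Re = 812.3955 / 1.83e-05
Step 3: Re = 4.4393e+07

4.4393e+07


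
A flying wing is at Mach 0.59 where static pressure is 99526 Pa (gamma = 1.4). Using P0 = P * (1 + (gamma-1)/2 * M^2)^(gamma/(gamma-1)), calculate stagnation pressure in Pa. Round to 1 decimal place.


Step 1: (gamma-1)/2 * M^2 = 0.2 * 0.3481 = 0.06962
Step 2: 1 + 0.06962 = 1.06962
Step 3: Exponent gamma/(gamma-1) = 3.5
Step 4: P0 = 99526 * 1.06962^3.5 = 125962.1 Pa

125962.1


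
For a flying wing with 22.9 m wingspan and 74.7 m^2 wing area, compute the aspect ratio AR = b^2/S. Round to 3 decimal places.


Step 1: b^2 = 22.9^2 = 524.41
Step 2: AR = 524.41 / 74.7 = 7.020

7.020


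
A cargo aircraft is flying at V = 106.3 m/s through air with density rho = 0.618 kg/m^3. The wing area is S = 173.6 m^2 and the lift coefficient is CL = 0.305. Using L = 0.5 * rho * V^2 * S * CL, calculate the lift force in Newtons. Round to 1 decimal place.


Step 1: Calculate dynamic pressure q = 0.5 * 0.618 * 106.3^2 = 0.5 * 0.618 * 11299.69 = 3491.6042 Pa
Step 2: Multiply by wing area and lift coefficient: L = 3491.6042 * 173.6 * 0.305
Step 3: L = 606142.4909 * 0.305 = 184873.5 N

184873.5


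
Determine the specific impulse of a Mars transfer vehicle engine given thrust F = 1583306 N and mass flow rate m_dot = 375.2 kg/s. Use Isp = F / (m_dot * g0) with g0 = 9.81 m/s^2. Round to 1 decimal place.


Step 1: m_dot * g0 = 375.2 * 9.81 = 3680.71
Step 2: Isp = 1583306 / 3680.71 = 430.2 s

430.2


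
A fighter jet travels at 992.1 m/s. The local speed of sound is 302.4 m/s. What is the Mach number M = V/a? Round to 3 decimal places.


Step 1: M = V / a = 992.1 / 302.4
Step 2: M = 3.281

3.281


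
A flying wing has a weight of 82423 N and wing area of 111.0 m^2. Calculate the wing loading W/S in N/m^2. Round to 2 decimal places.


Step 1: Wing loading = W / S = 82423 / 111.0
Step 2: Wing loading = 742.55 N/m^2

742.55


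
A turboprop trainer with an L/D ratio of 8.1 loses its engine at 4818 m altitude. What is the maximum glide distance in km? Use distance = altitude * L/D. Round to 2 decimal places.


Step 1: Glide distance = altitude * L/D = 4818 * 8.1 = 39025.8 m
Step 2: Convert to km: 39025.8 / 1000 = 39.03 km

39.03


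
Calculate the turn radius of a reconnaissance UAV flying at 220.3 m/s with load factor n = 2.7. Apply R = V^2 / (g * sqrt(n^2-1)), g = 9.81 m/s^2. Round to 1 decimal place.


Step 1: V^2 = 220.3^2 = 48532.09
Step 2: n^2 - 1 = 2.7^2 - 1 = 6.29
Step 3: sqrt(6.29) = 2.507987
Step 4: R = 48532.09 / (9.81 * 2.507987) = 1972.6 m

1972.6


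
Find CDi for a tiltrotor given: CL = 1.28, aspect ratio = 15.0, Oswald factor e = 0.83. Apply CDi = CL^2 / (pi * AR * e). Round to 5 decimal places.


Step 1: CL^2 = 1.28^2 = 1.6384
Step 2: pi * AR * e = 3.14159 * 15.0 * 0.83 = 39.112829
Step 3: CDi = 1.6384 / 39.112829 = 0.04189

0.04189


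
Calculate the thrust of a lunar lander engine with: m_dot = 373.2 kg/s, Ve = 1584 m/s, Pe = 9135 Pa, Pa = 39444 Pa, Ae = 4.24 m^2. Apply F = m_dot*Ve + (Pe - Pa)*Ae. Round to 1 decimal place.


Step 1: Momentum thrust = m_dot * Ve = 373.2 * 1584 = 591148.8 N
Step 2: Pressure thrust = (Pe - Pa) * Ae = (9135 - 39444) * 4.24 = -128510.16 N
Step 3: Total thrust F = 591148.8 + -128510.16 = 462638.6 N

462638.6


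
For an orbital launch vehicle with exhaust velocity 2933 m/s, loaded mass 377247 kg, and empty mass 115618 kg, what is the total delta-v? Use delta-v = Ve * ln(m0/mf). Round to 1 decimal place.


Step 1: Mass ratio m0/mf = 377247 / 115618 = 3.262874
Step 2: ln(3.262874) = 1.182608
Step 3: delta-v = 2933 * 1.182608 = 3468.6 m/s

3468.6


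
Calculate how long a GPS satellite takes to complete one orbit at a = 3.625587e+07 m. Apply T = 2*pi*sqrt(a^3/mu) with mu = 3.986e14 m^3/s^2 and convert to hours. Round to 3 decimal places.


Step 1: a^3 / mu = 4.765791e+22 / 3.986e14 = 1.195632e+08
Step 2: sqrt(1.195632e+08) = 10934.498 s
Step 3: T = 2*pi * 10934.498 = 68703.48 s
Step 4: T in hours = 68703.48 / 3600 = 19.084 hours

19.084


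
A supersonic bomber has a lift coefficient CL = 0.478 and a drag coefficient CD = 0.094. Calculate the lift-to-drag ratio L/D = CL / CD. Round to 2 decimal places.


Step 1: L/D = CL / CD = 0.478 / 0.094
Step 2: L/D = 5.09

5.09


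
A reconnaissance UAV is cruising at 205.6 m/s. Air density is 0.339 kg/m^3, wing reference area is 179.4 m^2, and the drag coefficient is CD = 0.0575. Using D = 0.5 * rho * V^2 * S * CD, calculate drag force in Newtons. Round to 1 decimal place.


Step 1: Dynamic pressure q = 0.5 * 0.339 * 205.6^2 = 7164.9955 Pa
Step 2: Drag D = q * S * CD = 7164.9955 * 179.4 * 0.0575
Step 3: D = 73910.5 N

73910.5


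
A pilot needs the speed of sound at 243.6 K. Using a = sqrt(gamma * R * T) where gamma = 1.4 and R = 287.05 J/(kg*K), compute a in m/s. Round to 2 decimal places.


Step 1: gamma * R * T = 1.4 * 287.05 * 243.6 = 97895.532
Step 2: a = sqrt(97895.532) = 312.88 m/s

312.88


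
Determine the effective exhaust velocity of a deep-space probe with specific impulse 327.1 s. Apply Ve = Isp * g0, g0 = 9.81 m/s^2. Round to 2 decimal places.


Step 1: Ve = Isp * g0 = 327.1 * 9.81
Step 2: Ve = 3208.85 m/s

3208.85


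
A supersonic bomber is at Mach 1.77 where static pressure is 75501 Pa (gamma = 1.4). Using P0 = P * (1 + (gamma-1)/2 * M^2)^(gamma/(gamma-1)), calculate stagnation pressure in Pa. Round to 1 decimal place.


Step 1: (gamma-1)/2 * M^2 = 0.2 * 3.1329 = 0.62658
Step 2: 1 + 0.62658 = 1.62658
Step 3: Exponent gamma/(gamma-1) = 3.5
Step 4: P0 = 75501 * 1.62658^3.5 = 414397.1 Pa

414397.1


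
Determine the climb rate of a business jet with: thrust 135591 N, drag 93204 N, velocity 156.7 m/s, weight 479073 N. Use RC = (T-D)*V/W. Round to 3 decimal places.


Step 1: Excess thrust = T - D = 135591 - 93204 = 42387 N
Step 2: Excess power = 42387 * 156.7 = 6642042.9 W
Step 3: RC = 6642042.9 / 479073 = 13.864 m/s

13.864


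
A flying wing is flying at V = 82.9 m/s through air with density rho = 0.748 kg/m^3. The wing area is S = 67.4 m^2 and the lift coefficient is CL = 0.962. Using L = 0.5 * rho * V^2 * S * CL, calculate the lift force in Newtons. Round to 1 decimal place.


Step 1: Calculate dynamic pressure q = 0.5 * 0.748 * 82.9^2 = 0.5 * 0.748 * 6872.41 = 2570.2813 Pa
Step 2: Multiply by wing area and lift coefficient: L = 2570.2813 * 67.4 * 0.962
Step 3: L = 173236.9623 * 0.962 = 166654.0 N

166654.0


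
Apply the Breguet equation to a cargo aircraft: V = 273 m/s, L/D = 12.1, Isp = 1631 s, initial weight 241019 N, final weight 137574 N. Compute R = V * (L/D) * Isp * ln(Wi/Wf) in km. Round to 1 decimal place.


Step 1: Coefficient = V * (L/D) * Isp = 273 * 12.1 * 1631 = 5387682.3 m
Step 2: Wi/Wf = 241019 / 137574 = 1.751923
Step 3: ln(1.751923) = 0.560714
Step 4: R = 5387682.3 * 0.560714 = 3020947.9 m = 3020.9 km

3020.9


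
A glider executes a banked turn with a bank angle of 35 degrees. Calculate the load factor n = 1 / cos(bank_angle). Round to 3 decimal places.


Step 1: Convert 35 degrees to radians = 0.610865
Step 2: cos(35 deg) = 0.819152
Step 3: n = 1 / 0.819152 = 1.221

1.221


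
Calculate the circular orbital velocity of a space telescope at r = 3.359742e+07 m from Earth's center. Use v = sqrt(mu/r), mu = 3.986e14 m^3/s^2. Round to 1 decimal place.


Step 1: mu / r = 3.986e14 / 3.359742e+07 = 11864006.2243
Step 2: v = sqrt(11864006.2243) = 3444.4 m/s

3444.4


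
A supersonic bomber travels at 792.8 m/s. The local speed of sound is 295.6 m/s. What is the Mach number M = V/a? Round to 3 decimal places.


Step 1: M = V / a = 792.8 / 295.6
Step 2: M = 2.682

2.682


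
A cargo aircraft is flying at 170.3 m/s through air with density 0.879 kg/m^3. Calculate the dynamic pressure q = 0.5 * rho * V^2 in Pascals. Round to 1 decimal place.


Step 1: V^2 = 170.3^2 = 29002.09
Step 2: q = 0.5 * 0.879 * 29002.09
Step 3: q = 12746.4 Pa

12746.4


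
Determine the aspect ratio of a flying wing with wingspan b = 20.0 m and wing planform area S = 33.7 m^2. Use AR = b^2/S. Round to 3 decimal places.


Step 1: b^2 = 20.0^2 = 400.0
Step 2: AR = 400.0 / 33.7 = 11.869

11.869


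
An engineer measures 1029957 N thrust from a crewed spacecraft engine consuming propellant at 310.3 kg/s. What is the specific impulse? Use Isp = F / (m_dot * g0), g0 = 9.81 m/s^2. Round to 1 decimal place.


Step 1: m_dot * g0 = 310.3 * 9.81 = 3044.04
Step 2: Isp = 1029957 / 3044.04 = 338.4 s

338.4


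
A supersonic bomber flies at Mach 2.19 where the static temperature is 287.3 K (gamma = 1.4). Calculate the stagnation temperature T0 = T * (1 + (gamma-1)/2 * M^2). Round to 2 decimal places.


Step 1: (gamma-1)/2 = 0.2
Step 2: M^2 = 4.7961
Step 3: 1 + 0.2 * 4.7961 = 1.95922
Step 4: T0 = 287.3 * 1.95922 = 562.88 K

562.88


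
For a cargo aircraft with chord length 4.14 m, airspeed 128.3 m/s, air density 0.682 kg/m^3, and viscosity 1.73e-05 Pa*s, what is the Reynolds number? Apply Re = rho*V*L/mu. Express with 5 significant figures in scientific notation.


Step 1: Numerator = rho * V * L = 0.682 * 128.3 * 4.14 = 362.252484
Step 2: Re = 362.252484 / 1.73e-05
Step 3: Re = 2.0939e+07

2.0939e+07


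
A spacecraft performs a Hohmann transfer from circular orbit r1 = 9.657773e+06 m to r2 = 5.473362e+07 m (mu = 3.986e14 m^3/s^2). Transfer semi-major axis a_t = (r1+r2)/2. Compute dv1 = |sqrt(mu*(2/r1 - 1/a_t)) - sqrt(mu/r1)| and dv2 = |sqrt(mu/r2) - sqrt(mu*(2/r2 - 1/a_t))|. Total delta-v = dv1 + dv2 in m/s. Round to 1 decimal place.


Step 1: Transfer semi-major axis a_t = (9.657773e+06 + 5.473362e+07) / 2 = 3.219570e+07 m
Step 2: v1 (circular at r1) = sqrt(mu/r1) = 6424.36 m/s
Step 3: v_t1 = sqrt(mu*(2/r1 - 1/a_t)) = 8376.42 m/s
Step 4: dv1 = |8376.42 - 6424.36| = 1952.05 m/s
Step 5: v2 (circular at r2) = 2698.62 m/s, v_t2 = 1478.02 m/s
Step 6: dv2 = |2698.62 - 1478.02| = 1220.6 m/s
Step 7: Total delta-v = 1952.05 + 1220.6 = 3172.6 m/s

3172.6


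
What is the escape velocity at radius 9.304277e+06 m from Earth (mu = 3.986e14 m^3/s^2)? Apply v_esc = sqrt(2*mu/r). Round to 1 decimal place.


Step 1: 2*mu/r = 2 * 3.986e14 / 9.304277e+06 = 85681026.0486
Step 2: v_esc = sqrt(85681026.0486) = 9256.4 m/s

9256.4


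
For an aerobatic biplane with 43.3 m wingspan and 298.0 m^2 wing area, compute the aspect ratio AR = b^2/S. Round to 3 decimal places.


Step 1: b^2 = 43.3^2 = 1874.89
Step 2: AR = 1874.89 / 298.0 = 6.292

6.292


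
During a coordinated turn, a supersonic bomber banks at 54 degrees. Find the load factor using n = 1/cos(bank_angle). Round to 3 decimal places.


Step 1: Convert 54 degrees to radians = 0.942478
Step 2: cos(54 deg) = 0.587785
Step 3: n = 1 / 0.587785 = 1.701

1.701


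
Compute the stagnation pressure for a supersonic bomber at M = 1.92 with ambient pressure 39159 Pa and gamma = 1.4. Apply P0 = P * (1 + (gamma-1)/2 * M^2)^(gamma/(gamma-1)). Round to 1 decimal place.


Step 1: (gamma-1)/2 * M^2 = 0.2 * 3.6864 = 0.73728
Step 2: 1 + 0.73728 = 1.73728
Step 3: Exponent gamma/(gamma-1) = 3.5
Step 4: P0 = 39159 * 1.73728^3.5 = 270630.0 Pa

270630.0


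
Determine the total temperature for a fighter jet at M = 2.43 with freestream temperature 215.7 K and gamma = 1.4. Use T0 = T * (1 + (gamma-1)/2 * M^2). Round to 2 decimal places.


Step 1: (gamma-1)/2 = 0.2
Step 2: M^2 = 5.9049
Step 3: 1 + 0.2 * 5.9049 = 2.18098
Step 4: T0 = 215.7 * 2.18098 = 470.44 K

470.44


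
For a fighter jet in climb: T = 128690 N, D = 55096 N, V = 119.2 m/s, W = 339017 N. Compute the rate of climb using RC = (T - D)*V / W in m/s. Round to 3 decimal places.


Step 1: Excess thrust = T - D = 128690 - 55096 = 73594 N
Step 2: Excess power = 73594 * 119.2 = 8772404.8 W
Step 3: RC = 8772404.8 / 339017 = 25.876 m/s

25.876


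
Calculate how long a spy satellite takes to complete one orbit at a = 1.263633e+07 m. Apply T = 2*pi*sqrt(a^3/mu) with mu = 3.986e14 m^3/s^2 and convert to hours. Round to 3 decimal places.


Step 1: a^3 / mu = 2.017729e+21 / 3.986e14 = 5.062040e+06
Step 2: sqrt(5.062040e+06) = 2249.8978 s
Step 3: T = 2*pi * 2249.8978 = 14136.52 s
Step 4: T in hours = 14136.52 / 3600 = 3.927 hours

3.927


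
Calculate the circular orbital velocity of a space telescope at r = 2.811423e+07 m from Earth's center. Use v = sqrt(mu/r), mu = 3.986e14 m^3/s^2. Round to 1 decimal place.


Step 1: mu / r = 3.986e14 / 2.811423e+07 = 14177873.6249
Step 2: v = sqrt(14177873.6249) = 3765.4 m/s

3765.4


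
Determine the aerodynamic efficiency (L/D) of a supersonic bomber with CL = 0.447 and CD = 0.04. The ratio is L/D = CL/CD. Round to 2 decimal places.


Step 1: L/D = CL / CD = 0.447 / 0.04
Step 2: L/D = 11.18

11.18


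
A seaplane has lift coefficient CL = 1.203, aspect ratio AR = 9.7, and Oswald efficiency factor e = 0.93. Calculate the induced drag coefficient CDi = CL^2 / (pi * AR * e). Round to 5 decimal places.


Step 1: CL^2 = 1.203^2 = 1.447209
Step 2: pi * AR * e = 3.14159 * 9.7 * 0.93 = 28.340307
Step 3: CDi = 1.447209 / 28.340307 = 0.05107

0.05107


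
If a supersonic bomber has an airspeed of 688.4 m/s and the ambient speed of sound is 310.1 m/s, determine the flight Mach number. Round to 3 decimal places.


Step 1: M = V / a = 688.4 / 310.1
Step 2: M = 2.220

2.220


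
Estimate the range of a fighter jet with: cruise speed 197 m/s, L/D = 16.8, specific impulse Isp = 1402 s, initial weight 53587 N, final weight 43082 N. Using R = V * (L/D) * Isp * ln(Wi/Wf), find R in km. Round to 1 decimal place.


Step 1: Coefficient = V * (L/D) * Isp = 197 * 16.8 * 1402 = 4640059.2 m
Step 2: Wi/Wf = 53587 / 43082 = 1.243837
Step 3: ln(1.243837) = 0.218201
Step 4: R = 4640059.2 * 0.218201 = 1012466.6 m = 1012.5 km

1012.5


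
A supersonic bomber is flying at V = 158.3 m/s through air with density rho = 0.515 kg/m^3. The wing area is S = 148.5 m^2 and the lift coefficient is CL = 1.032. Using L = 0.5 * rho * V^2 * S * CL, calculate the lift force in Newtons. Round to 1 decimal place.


Step 1: Calculate dynamic pressure q = 0.5 * 0.515 * 158.3^2 = 0.5 * 0.515 * 25058.89 = 6452.6642 Pa
Step 2: Multiply by wing area and lift coefficient: L = 6452.6642 * 148.5 * 1.032
Step 3: L = 958220.63 * 1.032 = 988883.7 N

988883.7


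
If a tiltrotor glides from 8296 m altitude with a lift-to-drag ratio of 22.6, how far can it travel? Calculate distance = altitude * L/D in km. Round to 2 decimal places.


Step 1: Glide distance = altitude * L/D = 8296 * 22.6 = 187489.6 m
Step 2: Convert to km: 187489.6 / 1000 = 187.49 km

187.49


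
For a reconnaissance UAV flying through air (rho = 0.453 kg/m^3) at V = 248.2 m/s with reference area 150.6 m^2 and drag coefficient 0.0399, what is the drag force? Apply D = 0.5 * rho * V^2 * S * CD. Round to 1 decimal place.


Step 1: Dynamic pressure q = 0.5 * 0.453 * 248.2^2 = 13953.1339 Pa
Step 2: Drag D = q * S * CD = 13953.1339 * 150.6 * 0.0399
Step 3: D = 83843.5 N

83843.5


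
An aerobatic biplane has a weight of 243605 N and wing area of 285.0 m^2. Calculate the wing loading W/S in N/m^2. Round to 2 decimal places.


Step 1: Wing loading = W / S = 243605 / 285.0
Step 2: Wing loading = 854.75 N/m^2

854.75


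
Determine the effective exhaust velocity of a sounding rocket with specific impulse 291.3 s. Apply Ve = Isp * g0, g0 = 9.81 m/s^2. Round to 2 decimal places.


Step 1: Ve = Isp * g0 = 291.3 * 9.81
Step 2: Ve = 2857.65 m/s

2857.65


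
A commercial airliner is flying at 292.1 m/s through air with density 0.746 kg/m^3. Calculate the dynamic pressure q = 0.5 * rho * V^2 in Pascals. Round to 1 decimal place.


Step 1: V^2 = 292.1^2 = 85322.41
Step 2: q = 0.5 * 0.746 * 85322.41
Step 3: q = 31825.3 Pa

31825.3


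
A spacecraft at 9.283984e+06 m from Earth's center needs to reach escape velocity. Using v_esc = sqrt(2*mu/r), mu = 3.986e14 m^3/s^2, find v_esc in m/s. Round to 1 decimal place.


Step 1: 2*mu/r = 2 * 3.986e14 / 9.283984e+06 = 85868308.2608
Step 2: v_esc = sqrt(85868308.2608) = 9266.5 m/s

9266.5


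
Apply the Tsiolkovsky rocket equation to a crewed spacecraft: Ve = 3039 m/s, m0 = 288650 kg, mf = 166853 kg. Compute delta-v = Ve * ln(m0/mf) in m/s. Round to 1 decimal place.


Step 1: Mass ratio m0/mf = 288650 / 166853 = 1.729966
Step 2: ln(1.729966) = 0.548102
Step 3: delta-v = 3039 * 0.548102 = 1665.7 m/s

1665.7


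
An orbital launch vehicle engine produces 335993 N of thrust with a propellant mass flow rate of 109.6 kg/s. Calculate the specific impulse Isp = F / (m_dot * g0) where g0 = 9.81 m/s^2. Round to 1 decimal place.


Step 1: m_dot * g0 = 109.6 * 9.81 = 1075.18
Step 2: Isp = 335993 / 1075.18 = 312.5 s

312.5


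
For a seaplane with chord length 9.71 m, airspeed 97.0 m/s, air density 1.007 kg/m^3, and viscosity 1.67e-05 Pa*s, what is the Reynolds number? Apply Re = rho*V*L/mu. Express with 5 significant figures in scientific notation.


Step 1: Numerator = rho * V * L = 1.007 * 97.0 * 9.71 = 948.46309
Step 2: Re = 948.46309 / 1.67e-05
Step 3: Re = 5.6794e+07

5.6794e+07


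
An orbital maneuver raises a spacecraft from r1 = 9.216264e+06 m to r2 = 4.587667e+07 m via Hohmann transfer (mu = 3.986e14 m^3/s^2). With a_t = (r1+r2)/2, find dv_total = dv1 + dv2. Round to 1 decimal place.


Step 1: Transfer semi-major axis a_t = (9.216264e+06 + 4.587667e+07) / 2 = 2.754647e+07 m
Step 2: v1 (circular at r1) = sqrt(mu/r1) = 6576.45 m/s
Step 3: v_t1 = sqrt(mu*(2/r1 - 1/a_t)) = 8487.0 m/s
Step 4: dv1 = |8487.0 - 6576.45| = 1910.55 m/s
Step 5: v2 (circular at r2) = 2947.63 m/s, v_t2 = 1704.97 m/s
Step 6: dv2 = |2947.63 - 1704.97| = 1242.66 m/s
Step 7: Total delta-v = 1910.55 + 1242.66 = 3153.2 m/s

3153.2


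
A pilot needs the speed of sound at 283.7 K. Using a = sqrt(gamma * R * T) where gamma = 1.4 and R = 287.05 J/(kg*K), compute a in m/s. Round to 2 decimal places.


Step 1: gamma * R * T = 1.4 * 287.05 * 283.7 = 114010.519
Step 2: a = sqrt(114010.519) = 337.65 m/s

337.65


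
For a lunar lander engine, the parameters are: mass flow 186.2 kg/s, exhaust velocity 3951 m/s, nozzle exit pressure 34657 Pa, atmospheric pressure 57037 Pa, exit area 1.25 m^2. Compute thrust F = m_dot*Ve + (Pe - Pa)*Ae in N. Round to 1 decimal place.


Step 1: Momentum thrust = m_dot * Ve = 186.2 * 3951 = 735676.2 N
Step 2: Pressure thrust = (Pe - Pa) * Ae = (34657 - 57037) * 1.25 = -27975.00 N
Step 3: Total thrust F = 735676.2 + -27975.00 = 707701.2 N

707701.2


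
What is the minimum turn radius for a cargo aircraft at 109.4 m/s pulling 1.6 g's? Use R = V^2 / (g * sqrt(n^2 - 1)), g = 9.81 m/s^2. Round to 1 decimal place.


Step 1: V^2 = 109.4^2 = 11968.36
Step 2: n^2 - 1 = 1.6^2 - 1 = 1.56
Step 3: sqrt(1.56) = 1.249
Step 4: R = 11968.36 / (9.81 * 1.249) = 976.8 m

976.8


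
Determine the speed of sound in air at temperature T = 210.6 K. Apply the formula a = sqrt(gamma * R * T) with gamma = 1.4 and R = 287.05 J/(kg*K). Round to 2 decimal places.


Step 1: gamma * R * T = 1.4 * 287.05 * 210.6 = 84633.822
Step 2: a = sqrt(84633.822) = 290.92 m/s

290.92


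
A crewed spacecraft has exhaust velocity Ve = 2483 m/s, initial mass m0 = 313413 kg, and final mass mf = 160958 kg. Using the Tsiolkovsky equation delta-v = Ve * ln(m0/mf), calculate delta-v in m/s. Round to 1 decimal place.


Step 1: Mass ratio m0/mf = 313413 / 160958 = 1.947173
Step 2: ln(1.947173) = 0.666378
Step 3: delta-v = 2483 * 0.666378 = 1654.6 m/s

1654.6


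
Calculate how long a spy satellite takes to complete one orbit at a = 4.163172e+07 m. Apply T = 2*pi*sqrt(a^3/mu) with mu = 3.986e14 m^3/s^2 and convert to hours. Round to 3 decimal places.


Step 1: a^3 / mu = 7.215610e+22 / 3.986e14 = 1.810238e+08
Step 2: sqrt(1.810238e+08) = 13454.5099 s
Step 3: T = 2*pi * 13454.5099 = 84537.18 s
Step 4: T in hours = 84537.18 / 3600 = 23.483 hours

23.483


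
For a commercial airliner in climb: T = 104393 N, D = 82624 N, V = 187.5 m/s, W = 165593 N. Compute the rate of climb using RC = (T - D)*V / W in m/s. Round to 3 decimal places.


Step 1: Excess thrust = T - D = 104393 - 82624 = 21769 N
Step 2: Excess power = 21769 * 187.5 = 4081687.5 W
Step 3: RC = 4081687.5 / 165593 = 24.649 m/s

24.649


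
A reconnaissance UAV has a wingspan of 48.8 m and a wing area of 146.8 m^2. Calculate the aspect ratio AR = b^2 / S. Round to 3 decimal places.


Step 1: b^2 = 48.8^2 = 2381.44
Step 2: AR = 2381.44 / 146.8 = 16.222

16.222


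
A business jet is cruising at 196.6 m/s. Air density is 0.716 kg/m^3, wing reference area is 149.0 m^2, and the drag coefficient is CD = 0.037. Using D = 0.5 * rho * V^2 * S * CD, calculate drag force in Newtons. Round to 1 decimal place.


Step 1: Dynamic pressure q = 0.5 * 0.716 * 196.6^2 = 13837.2585 Pa
Step 2: Drag D = q * S * CD = 13837.2585 * 149.0 * 0.037
Step 3: D = 76284.8 N

76284.8


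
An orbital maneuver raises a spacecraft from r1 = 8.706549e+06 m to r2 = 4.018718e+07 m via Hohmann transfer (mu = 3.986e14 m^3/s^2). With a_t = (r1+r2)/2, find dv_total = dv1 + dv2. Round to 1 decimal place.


Step 1: Transfer semi-major axis a_t = (8.706549e+06 + 4.018718e+07) / 2 = 2.444686e+07 m
Step 2: v1 (circular at r1) = sqrt(mu/r1) = 6766.21 m/s
Step 3: v_t1 = sqrt(mu*(2/r1 - 1/a_t)) = 8675.17 m/s
Step 4: dv1 = |8675.17 - 6766.21| = 1908.95 m/s
Step 5: v2 (circular at r2) = 3149.38 m/s, v_t2 = 1879.47 m/s
Step 6: dv2 = |3149.38 - 1879.47| = 1269.9 m/s
Step 7: Total delta-v = 1908.95 + 1269.9 = 3178.9 m/s

3178.9


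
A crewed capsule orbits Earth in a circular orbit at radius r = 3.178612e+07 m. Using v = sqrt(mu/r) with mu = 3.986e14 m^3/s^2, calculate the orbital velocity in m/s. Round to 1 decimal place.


Step 1: mu / r = 3.986e14 / 3.178612e+07 = 12540064.6572
Step 2: v = sqrt(12540064.6572) = 3541.2 m/s

3541.2
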